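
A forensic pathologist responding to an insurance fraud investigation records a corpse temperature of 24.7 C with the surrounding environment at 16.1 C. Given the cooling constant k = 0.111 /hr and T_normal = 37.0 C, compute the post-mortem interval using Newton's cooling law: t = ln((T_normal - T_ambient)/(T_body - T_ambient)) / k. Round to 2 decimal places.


Using Newton's law of cooling:
t = ln((T_normal - T_ambient) / (T_body - T_ambient)) / k
T_normal - T_ambient = 20.9
T_body - T_ambient = 8.6
Ratio = 2.430233
ln(ratio) = 0.887987
t = 0.887987 / 0.111 = 8.00 hours

8.00


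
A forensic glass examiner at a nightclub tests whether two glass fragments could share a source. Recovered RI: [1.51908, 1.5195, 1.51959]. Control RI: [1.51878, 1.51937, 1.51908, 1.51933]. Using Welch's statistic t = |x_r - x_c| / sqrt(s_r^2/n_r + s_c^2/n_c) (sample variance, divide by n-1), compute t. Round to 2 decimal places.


Welch's t-criterion for glass RI comparison:
Recovered mean = sum / n_r = 4.55817 / 3 = 1.51939
Control mean = sum / n_c = 6.07656 / 4 = 1.51914
Recovered sample variance s_r^2 = 7.41e-08
Control sample variance s_c^2 = 7.40667e-08
Welch SE (unpooled) = sqrt(s_r^2/n_r + s_c^2/n_c) = sqrt(2.47e-08 + 1.85167e-08) = sqrt(4.32167e-08) = 0.000207886
|mean_r - mean_c| = 0.00025
t = 0.00025 / 0.000207886 = 1.20

1.20


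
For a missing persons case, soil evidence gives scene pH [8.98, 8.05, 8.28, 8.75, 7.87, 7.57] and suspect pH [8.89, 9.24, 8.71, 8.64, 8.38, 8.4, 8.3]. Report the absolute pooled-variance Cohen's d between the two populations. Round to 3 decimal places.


Pooled-variance Cohen's d for soil pH comparison:
Scene mean = 49.5 / 6 = 8.25
Suspect mean = 60.56 / 7 = 8.651429
Scene sample variance s_s^2 = 0.28612
Suspect sample variance s_c^2 = 0.111214
Pooled variance = ((n_s-1)*s_s^2 + (n_c-1)*s_c^2) / (n_s + n_c - 2) = 0.190717
Pooled SD = sqrt(0.190717) = 0.436712
Mean difference = -0.401429
|d| = |-0.401429| / 0.436712 = 0.919

0.919


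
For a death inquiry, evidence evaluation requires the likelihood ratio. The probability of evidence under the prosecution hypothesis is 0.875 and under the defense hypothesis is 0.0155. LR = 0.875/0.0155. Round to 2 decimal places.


Likelihood ratio calculation:
LR = P(E|Hp) / P(E|Hd)
LR = 0.875 / 0.0155
LR = 56.45

56.45


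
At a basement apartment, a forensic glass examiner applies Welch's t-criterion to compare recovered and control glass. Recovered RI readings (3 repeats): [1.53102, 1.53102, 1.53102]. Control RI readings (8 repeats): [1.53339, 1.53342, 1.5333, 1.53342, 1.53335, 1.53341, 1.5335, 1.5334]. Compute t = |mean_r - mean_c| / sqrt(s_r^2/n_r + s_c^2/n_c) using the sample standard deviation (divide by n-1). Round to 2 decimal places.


Welch's t-criterion for glass RI comparison:
Recovered mean = sum / n_r = 4.59306 / 3 = 1.53102
Control mean = sum / n_c = 12.26719 / 8 = 1.5333987
Recovered sample variance s_r^2 = 0
Control sample variance s_c^2 = 3.35536e-09
Welch SE (unpooled) = sqrt(s_r^2/n_r + s_c^2/n_c) = sqrt(0 + 4.1942e-10) = sqrt(4.1942e-10) = 2.04797e-05
|mean_r - mean_c| = 0.00237875
t = 0.00237875 / 2.04797e-05 = 116.15

116.15


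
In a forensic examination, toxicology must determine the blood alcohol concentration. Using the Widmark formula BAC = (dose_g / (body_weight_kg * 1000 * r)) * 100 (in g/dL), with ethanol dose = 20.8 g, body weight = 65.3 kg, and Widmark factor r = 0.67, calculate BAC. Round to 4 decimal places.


Applying the Widmark formula:
BAC = (dose_g / (body_wt * 1000 * r)) * 100
Denominator = 65.3 * 1000 * 0.67 = 43751
BAC = (20.8 / 43751) * 100
BAC = 0.0475 g/dL

0.0475


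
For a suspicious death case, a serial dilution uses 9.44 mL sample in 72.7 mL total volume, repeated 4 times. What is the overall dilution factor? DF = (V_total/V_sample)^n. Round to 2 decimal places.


Dilution factor calculation:
Single dilution = V_total / V_sample = 72.7 / 9.44 ≈ 7.701271
Number of dilutions = 4
Total DF = (72.7 / 9.44)^4 (full precision, rounded at the end) = 3517.63

3517.63


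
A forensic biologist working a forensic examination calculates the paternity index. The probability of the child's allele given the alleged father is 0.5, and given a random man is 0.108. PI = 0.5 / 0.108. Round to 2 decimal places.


Paternity Index calculation:
PI = P(allele|father) / P(allele|random)
PI = 0.5 / 0.108
PI = 4.63

4.63


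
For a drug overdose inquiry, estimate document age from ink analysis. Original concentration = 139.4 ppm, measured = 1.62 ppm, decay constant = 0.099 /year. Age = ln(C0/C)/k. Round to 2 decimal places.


Document age estimation:
C0/C = 139.4 / 1.62 = 86.049383
ln(C0/C) = 4.454921
t = 4.454921 / 0.099 = 45.00 years

45.00


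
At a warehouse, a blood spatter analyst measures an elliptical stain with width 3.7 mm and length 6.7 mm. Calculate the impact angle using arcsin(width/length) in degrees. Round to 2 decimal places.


Blood spatter impact angle calculation:
width / length = 3.7 / 6.7 = 0.552239
angle = arcsin(0.552239)
angle = 33.52 degrees

33.52


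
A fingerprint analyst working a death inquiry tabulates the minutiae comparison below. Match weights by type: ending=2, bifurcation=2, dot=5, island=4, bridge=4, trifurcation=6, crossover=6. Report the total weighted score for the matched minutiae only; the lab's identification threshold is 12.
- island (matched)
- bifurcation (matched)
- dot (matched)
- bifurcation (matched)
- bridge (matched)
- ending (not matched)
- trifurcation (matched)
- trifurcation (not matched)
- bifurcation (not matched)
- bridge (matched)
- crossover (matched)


Weighted minutiae match score:
  island: matched, +4 (running total 4)
  bifurcation: matched, +2 (running total 6)
  dot: matched, +5 (running total 11)
  bifurcation: matched, +2 (running total 13)
  bridge: matched, +4 (running total 17)
  ending: not matched, +0
  trifurcation: matched, +6 (running total 23)
  trifurcation: not matched, +0
  bifurcation: not matched, +0
  bridge: matched, +4 (running total 27)
  crossover: matched, +6 (running total 33)
Total score = 33
Threshold = 12; verdict = identification

33


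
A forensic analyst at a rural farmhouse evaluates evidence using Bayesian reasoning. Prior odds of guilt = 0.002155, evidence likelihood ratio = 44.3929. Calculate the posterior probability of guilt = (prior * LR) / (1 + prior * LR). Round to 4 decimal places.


Bayesian evidence evaluation:
Posterior odds = prior_odds * LR = 0.002155 * 44.3929 = 0.0956667
Posterior probability = posterior_odds / (1 + posterior_odds)
= 0.0956667 / (1 + 0.0956667)
= 0.0956667 / 1.0956667
= 0.0873

0.0873


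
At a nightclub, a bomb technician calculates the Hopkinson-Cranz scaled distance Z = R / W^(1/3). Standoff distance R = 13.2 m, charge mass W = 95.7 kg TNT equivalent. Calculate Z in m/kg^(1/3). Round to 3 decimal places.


Scaled distance calculation:
W^(1/3) = 95.7^(1/3) = 4.574082
Z = R / W^(1/3) = 13.2 / 4.574082
Z = 2.886 m/kg^(1/3)

2.886


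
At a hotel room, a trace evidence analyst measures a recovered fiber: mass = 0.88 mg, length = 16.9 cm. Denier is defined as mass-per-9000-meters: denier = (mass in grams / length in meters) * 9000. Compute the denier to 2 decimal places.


Denier calculation:
Mass in grams = 0.88 mg / 1000 = 0.00088 g
Length in meters = 16.9 cm / 100 = 0.169 m
Linear density = mass / length = 0.00088 / 0.169 = 0.0052071 g/m
Denier = (g/m) * 9000 = 0.0052071 * 9000 = 46.86

46.86


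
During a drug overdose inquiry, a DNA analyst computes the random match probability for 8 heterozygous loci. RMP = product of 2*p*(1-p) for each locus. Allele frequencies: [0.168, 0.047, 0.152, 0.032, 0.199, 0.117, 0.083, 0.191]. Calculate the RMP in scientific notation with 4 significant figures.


Computing RMP for 8 loci:
Locus 1: 2 * 0.168 * 0.832 = 0.279552
Locus 2: 2 * 0.047 * 0.953 = 0.089582
Locus 3: 2 * 0.152 * 0.848 = 0.257792
Locus 4: 2 * 0.032 * 0.968 = 0.061952
Locus 5: 2 * 0.199 * 0.801 = 0.318798
Locus 6: 2 * 0.117 * 0.883 = 0.206622
Locus 7: 2 * 0.083 * 0.917 = 0.152222
Locus 8: 2 * 0.191 * 0.809 = 0.309038
RMP = 1.239e-06

1.239e-06


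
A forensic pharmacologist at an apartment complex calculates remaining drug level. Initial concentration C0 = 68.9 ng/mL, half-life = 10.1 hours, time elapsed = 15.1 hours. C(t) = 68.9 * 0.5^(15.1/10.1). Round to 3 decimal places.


Drug concentration decay:
Number of half-lives = t / t_half = 15.1 / 10.1 = 1.49505
Decay factor = 0.5^1.49505 = 0.35476854
C(t) = 68.9 * 0.35476854 = 24.444 ng/mL

24.444


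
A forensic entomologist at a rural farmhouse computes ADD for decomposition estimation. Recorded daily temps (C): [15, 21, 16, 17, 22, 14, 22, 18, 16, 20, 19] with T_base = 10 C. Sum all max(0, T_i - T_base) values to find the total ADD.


Computing ADD day by day:
Day 1: max(0, 15 - 10) = 5
Day 2: max(0, 21 - 10) = 11
Day 3: max(0, 16 - 10) = 6
Day 4: max(0, 17 - 10) = 7
Day 5: max(0, 22 - 10) = 12
Day 6: max(0, 14 - 10) = 4
Day 7: max(0, 22 - 10) = 12
Day 8: max(0, 18 - 10) = 8
Day 9: max(0, 16 - 10) = 6
Day 10: max(0, 20 - 10) = 10
Day 11: max(0, 19 - 10) = 9
Total ADD = 90

90


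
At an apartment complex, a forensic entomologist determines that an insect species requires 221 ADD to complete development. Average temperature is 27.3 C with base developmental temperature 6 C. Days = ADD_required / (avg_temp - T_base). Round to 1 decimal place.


Insect development time:
Effective temperature = avg_temp - T_base = 27.3 - 6 = 21.3 C
Days = ADD / effective_temp = 221 / 21.3 = 10.4 days

10.4


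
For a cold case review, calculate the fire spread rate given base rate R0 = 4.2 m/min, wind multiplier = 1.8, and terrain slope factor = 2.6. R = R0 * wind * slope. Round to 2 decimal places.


Fire spread rate calculation:
R = R0 * wind_factor * slope_factor
= 4.2 * 1.8 * 2.6
= 7.56 * 2.6
= 19.66 m/min

19.66


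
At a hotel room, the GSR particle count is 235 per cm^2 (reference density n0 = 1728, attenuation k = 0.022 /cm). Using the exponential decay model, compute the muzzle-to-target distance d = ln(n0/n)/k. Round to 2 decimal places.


GSR distance calculation:
n0/n = 1728 / 235 = 7.353191
ln(n0/n) = 1.995134
d = 1.995134 / 0.022 = 90.69 cm

90.69


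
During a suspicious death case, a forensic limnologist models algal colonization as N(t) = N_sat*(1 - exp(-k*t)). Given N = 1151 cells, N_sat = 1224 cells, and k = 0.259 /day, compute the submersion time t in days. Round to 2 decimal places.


PMSI from diatom colonization curve:
N / N_sat = 1151 / 1224 = 0.940359
1 - N/N_sat = 0.059641
ln(1 - N/N_sat) = -2.819412
t = -ln(1 - N/N_sat) / k = -(-2.819412) / 0.259 = 10.89 days

10.89


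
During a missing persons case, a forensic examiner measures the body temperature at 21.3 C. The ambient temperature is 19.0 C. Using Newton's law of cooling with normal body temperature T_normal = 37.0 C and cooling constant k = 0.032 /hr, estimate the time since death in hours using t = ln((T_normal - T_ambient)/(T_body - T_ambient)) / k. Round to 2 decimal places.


Using Newton's law of cooling:
t = ln((T_normal - T_ambient) / (T_body - T_ambient)) / k
T_normal - T_ambient = 18.0
T_body - T_ambient = 2.3
Ratio = 7.826087
ln(ratio) = 2.057463
t = 2.057463 / 0.032 = 64.30 hours

64.30


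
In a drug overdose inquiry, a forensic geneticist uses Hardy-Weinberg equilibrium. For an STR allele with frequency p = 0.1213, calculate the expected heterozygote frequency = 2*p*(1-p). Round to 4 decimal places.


Hardy-Weinberg heterozygote frequency:
q = 1 - p = 1 - 0.1213 = 0.8787
2pq = 2 * 0.1213 * 0.8787 = 0.2132

0.2132


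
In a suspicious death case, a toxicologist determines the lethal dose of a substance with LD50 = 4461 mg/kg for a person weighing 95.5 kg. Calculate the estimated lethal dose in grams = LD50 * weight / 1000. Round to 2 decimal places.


Lethal dose calculation:
Lethal dose = LD50 * body_weight / 1000
= 4461 * 95.5 / 1000
= 426025.5 / 1000
= 426.03 g

426.03


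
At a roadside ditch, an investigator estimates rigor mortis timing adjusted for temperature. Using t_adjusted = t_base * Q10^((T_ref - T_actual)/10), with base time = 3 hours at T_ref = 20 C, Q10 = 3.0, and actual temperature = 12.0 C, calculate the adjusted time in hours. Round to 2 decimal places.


Rigor mortis time adjustment:
Exponent = (T_ref - T_actual) / 10 = (20 - 12.0) / 10 = 0.8
Q10 factor = 3.0^0.8 = 2.40822
t_adjusted = 3 * 2.40822 = 7.22 hours

7.22


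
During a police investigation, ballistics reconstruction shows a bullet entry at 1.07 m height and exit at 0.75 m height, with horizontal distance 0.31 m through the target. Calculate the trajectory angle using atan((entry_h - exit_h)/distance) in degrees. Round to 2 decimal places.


Bullet trajectory angle:
Height difference = 1.07 - 0.75 = 0.32 m
angle = atan(0.32 / 0.31)
angle = atan(1.032258)
angle = 45.91 degrees

45.91


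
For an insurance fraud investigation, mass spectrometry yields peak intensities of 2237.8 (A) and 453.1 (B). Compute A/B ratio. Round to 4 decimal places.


Spectral peak ratio:
Peak A = 2237.8 counts
Peak B = 453.1 counts
Ratio = 2237.8 / 453.1 = 4.9389

4.9389


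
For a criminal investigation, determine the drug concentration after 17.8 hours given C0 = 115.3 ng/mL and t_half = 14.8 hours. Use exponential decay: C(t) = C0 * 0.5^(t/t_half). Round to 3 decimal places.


Drug concentration decay:
Number of half-lives = t / t_half = 17.8 / 14.8 = 1.202703
Decay factor = 0.5^1.202703 = 0.43446052
C(t) = 115.3 * 0.43446052 = 50.093 ng/mL

50.093


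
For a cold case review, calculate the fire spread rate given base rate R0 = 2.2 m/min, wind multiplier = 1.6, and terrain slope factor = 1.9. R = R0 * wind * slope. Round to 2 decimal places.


Fire spread rate calculation:
R = R0 * wind_factor * slope_factor
= 2.2 * 1.6 * 1.9
= 3.52 * 1.9
= 6.69 m/min

6.69


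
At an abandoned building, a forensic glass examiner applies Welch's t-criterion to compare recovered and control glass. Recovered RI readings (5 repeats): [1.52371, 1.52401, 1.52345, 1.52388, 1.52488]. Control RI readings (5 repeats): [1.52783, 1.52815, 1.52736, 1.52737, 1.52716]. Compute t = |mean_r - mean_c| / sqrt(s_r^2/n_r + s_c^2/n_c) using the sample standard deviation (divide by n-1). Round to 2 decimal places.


Welch's t-criterion for glass RI comparison:
Recovered mean = sum / n_r = 7.61993 / 5 = 1.523986
Control mean = sum / n_c = 7.63787 / 5 = 1.527574
Recovered sample variance s_r^2 = 2.9363e-07
Control sample variance s_c^2 = 1.6403e-07
Welch SE (unpooled) = sqrt(s_r^2/n_r + s_c^2/n_c) = sqrt(5.8726e-08 + 3.2806e-08) = sqrt(9.1532e-08) = 0.000302543
|mean_r - mean_c| = 0.003588
t = 0.003588 / 0.000302543 = 11.86

11.86


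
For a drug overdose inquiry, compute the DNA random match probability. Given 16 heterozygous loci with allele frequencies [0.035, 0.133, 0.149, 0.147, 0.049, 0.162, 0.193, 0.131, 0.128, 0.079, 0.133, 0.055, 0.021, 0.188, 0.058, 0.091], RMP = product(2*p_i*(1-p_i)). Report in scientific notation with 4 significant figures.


Computing RMP for 16 loci:
Locus 1: 2 * 0.035 * 0.965 = 0.06755
Locus 2: 2 * 0.133 * 0.867 = 0.230622
Locus 3: 2 * 0.149 * 0.851 = 0.253598
Locus 4: 2 * 0.147 * 0.853 = 0.250782
Locus 5: 2 * 0.049 * 0.951 = 0.093198
Locus 6: 2 * 0.162 * 0.838 = 0.271512
Locus 7: 2 * 0.193 * 0.807 = 0.311502
Locus 8: 2 * 0.131 * 0.869 = 0.227678
Locus 9: 2 * 0.128 * 0.872 = 0.223232
Locus 10: 2 * 0.079 * 0.921 = 0.145518
Locus 11: 2 * 0.133 * 0.867 = 0.230622
Locus 12: 2 * 0.055 * 0.945 = 0.10395
Locus 13: 2 * 0.021 * 0.979 = 0.041118
Locus 14: 2 * 0.188 * 0.812 = 0.305312
Locus 15: 2 * 0.058 * 0.942 = 0.109272
Locus 16: 2 * 0.091 * 0.909 = 0.165438
RMP = 3.142e-13

3.142e-13


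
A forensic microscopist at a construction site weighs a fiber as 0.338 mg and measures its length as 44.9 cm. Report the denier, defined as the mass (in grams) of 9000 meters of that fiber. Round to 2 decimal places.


Denier calculation:
Mass in grams = 0.338 mg / 1000 = 0.000338 g
Length in meters = 44.9 cm / 100 = 0.449 m
Linear density = mass / length = 0.000338 / 0.449 = 0.00075278 g/m
Denier = (g/m) * 9000 = 0.00075278 * 9000 = 6.78

6.78


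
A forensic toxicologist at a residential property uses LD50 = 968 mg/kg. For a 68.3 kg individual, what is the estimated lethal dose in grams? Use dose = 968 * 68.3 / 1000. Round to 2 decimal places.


Lethal dose calculation:
Lethal dose = LD50 * body_weight / 1000
= 968 * 68.3 / 1000
= 66114.4 / 1000
= 66.11 g

66.11


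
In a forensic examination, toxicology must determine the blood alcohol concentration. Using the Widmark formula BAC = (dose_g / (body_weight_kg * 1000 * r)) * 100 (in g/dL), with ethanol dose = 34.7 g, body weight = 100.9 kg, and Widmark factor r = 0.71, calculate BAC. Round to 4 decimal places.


Applying the Widmark formula:
BAC = (dose_g / (body_wt * 1000 * r)) * 100
Denominator = 100.9 * 1000 * 0.71 = 71639
BAC = (34.7 / 71639) * 100
BAC = 0.0484 g/dL

0.0484


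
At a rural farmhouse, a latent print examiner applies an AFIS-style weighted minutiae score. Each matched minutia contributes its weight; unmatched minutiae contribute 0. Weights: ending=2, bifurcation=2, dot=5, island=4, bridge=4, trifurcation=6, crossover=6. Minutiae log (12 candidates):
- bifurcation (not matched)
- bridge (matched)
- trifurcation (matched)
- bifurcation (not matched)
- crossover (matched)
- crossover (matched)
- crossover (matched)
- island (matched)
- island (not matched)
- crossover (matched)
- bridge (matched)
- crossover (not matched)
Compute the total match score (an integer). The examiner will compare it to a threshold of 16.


Weighted minutiae match score:
  bifurcation: not matched, +0
  bridge: matched, +4 (running total 4)
  trifurcation: matched, +6 (running total 10)
  bifurcation: not matched, +0
  crossover: matched, +6 (running total 16)
  crossover: matched, +6 (running total 22)
  crossover: matched, +6 (running total 28)
  island: matched, +4 (running total 32)
  island: not matched, +0
  crossover: matched, +6 (running total 38)
  bridge: matched, +4 (running total 42)
  crossover: not matched, +0
Total score = 42
Threshold = 16; verdict = identification

42


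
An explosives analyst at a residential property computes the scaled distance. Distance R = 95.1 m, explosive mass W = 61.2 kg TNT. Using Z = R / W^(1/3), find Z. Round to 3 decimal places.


Scaled distance calculation:
W^(1/3) = 61.2^(1/3) = 3.940795
Z = R / W^(1/3) = 95.1 / 3.940795
Z = 24.132 m/kg^(1/3)

24.132


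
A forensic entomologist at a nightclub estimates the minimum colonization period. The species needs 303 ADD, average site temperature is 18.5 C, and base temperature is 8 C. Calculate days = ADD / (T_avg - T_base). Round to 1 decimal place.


Insect development time:
Effective temperature = avg_temp - T_base = 18.5 - 8 = 10.5 C
Days = ADD / effective_temp = 303 / 10.5 = 28.9 days

28.9


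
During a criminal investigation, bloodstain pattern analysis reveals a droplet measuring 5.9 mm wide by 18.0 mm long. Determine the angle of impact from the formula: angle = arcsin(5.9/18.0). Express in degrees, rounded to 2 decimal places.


Blood spatter impact angle calculation:
width / length = 5.9 / 18.0 = 0.327778
angle = arcsin(0.327778)
angle = 19.13 degrees

19.13


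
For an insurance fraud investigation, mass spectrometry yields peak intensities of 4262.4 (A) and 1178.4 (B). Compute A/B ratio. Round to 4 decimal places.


Spectral peak ratio:
Peak A = 4262.4 counts
Peak B = 1178.4 counts
Ratio = 4262.4 / 1178.4 = 3.6171

3.6171


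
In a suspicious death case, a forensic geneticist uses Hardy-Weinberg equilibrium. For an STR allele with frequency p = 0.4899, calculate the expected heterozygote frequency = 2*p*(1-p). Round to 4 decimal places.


Hardy-Weinberg heterozygote frequency:
q = 1 - p = 1 - 0.4899 = 0.5101
2pq = 2 * 0.4899 * 0.5101 = 0.4998

0.4998


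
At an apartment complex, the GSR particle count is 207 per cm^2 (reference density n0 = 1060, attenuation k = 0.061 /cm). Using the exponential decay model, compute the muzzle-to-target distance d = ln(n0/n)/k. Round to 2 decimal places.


GSR distance calculation:
n0/n = 1060 / 207 = 5.120773
ln(n0/n) = 1.633305
d = 1.633305 / 0.061 = 26.78 cm

26.78


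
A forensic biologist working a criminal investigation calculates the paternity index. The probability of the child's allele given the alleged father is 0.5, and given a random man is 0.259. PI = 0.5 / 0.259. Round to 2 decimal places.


Paternity Index calculation:
PI = P(allele|father) / P(allele|random)
PI = 0.5 / 0.259
PI = 1.93

1.93


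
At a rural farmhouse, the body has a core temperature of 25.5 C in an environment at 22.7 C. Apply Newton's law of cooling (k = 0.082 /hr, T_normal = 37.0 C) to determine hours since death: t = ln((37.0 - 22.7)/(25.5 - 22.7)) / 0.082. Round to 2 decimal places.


Using Newton's law of cooling:
t = ln((T_normal - T_ambient) / (T_body - T_ambient)) / k
T_normal - T_ambient = 14.3
T_body - T_ambient = 2.8
Ratio = 5.107143
ln(ratio) = 1.63064
t = 1.63064 / 0.082 = 19.89 hours

19.89


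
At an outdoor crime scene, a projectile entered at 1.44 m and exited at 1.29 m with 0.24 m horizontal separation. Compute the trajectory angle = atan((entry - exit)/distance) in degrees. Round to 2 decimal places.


Bullet trajectory angle:
Height difference = 1.44 - 1.29 = 0.15 m
angle = atan(0.15 / 0.24)
angle = atan(0.625)
angle = 32.01 degrees

32.01


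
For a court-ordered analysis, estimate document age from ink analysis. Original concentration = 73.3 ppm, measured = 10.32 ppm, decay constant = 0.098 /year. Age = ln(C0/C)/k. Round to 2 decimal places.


Document age estimation:
C0/C = 73.3 / 10.32 = 7.102713
ln(C0/C) = 1.960477
t = 1.960477 / 0.098 = 20.00 years

20.00


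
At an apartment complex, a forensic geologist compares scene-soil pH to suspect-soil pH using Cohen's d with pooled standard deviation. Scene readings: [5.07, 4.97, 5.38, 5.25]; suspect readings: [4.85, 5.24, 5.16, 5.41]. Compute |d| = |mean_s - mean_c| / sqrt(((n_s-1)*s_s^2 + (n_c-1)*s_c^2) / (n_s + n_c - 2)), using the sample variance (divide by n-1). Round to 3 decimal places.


Pooled-variance Cohen's d for soil pH comparison:
Scene mean = 20.67 / 4 = 5.1675
Suspect mean = 20.66 / 4 = 5.165
Scene sample variance s_s^2 = 0.033492
Suspect sample variance s_c^2 = 0.054967
Pooled variance = ((n_s-1)*s_s^2 + (n_c-1)*s_c^2) / (n_s + n_c - 2) = 0.044229
Pooled SD = sqrt(0.044229) = 0.210307
Mean difference = 0.0025
|d| = |0.0025| / 0.210307 = 0.012

0.012


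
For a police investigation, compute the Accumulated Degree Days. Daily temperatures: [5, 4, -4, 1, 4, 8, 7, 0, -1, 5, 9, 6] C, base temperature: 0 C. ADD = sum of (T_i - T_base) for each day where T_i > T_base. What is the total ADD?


Computing ADD day by day:
Day 1: max(0, 5 - 0) = 5
Day 2: max(0, 4 - 0) = 4
Day 3: max(0, -4 - 0) = 0
Day 4: max(0, 1 - 0) = 1
Day 5: max(0, 4 - 0) = 4
Day 6: max(0, 8 - 0) = 8
Day 7: max(0, 7 - 0) = 7
Day 8: max(0, 0 - 0) = 0
Day 9: max(0, -1 - 0) = 0
Day 10: max(0, 5 - 0) = 5
Day 11: max(0, 9 - 0) = 9
Day 12: max(0, 6 - 0) = 6
Total ADD = 49

49


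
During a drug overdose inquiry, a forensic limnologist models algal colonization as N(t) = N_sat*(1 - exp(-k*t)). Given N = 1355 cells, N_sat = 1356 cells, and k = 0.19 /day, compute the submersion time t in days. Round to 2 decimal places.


PMSI from diatom colonization curve:
N / N_sat = 1355 / 1356 = 0.999263
1 - N/N_sat = 0.000737
ln(1 - N/N_sat) = -7.212923
t = -ln(1 - N/N_sat) / k = -(-7.212923) / 0.19 = 37.96 days

37.96


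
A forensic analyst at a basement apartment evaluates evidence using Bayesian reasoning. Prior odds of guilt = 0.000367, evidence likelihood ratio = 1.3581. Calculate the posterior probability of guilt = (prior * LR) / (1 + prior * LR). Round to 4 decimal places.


Bayesian evidence evaluation:
Posterior odds = prior_odds * LR = 0.000367 * 1.3581 = 0.0004984227
Posterior probability = posterior_odds / (1 + posterior_odds)
= 0.0004984227 / (1 + 0.0004984227)
= 0.0004984227 / 1.0004984227
= 0.0005

0.0005


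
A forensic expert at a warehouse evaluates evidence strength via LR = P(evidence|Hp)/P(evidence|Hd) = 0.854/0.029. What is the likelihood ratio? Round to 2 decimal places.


Likelihood ratio calculation:
LR = P(E|Hp) / P(E|Hd)
LR = 0.854 / 0.029
LR = 29.45

29.45


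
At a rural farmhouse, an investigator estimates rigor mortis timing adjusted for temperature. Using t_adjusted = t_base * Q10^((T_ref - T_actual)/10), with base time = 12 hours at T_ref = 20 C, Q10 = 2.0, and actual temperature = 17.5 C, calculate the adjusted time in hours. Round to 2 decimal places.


Rigor mortis time adjustment:
Exponent = (T_ref - T_actual) / 10 = (20 - 17.5) / 10 = 0.25
Q10 factor = 2.0^0.25 = 1.18921
t_adjusted = 12 * 1.18921 = 14.27 hours

14.27


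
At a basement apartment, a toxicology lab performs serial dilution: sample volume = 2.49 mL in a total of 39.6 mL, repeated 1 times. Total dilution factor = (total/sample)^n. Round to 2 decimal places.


Dilution factor calculation:
Single dilution = V_total / V_sample = 39.6 / 2.49 ≈ 15.903614
Number of dilutions = 1
Total DF = (39.6 / 2.49)^1 (full precision, rounded at the end) = 15.90

15.90


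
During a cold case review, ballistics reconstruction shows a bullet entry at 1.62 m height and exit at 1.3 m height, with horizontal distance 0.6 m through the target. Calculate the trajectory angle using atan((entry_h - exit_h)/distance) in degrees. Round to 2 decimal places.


Bullet trajectory angle:
Height difference = 1.62 - 1.3 = 0.32 m
angle = atan(0.32 / 0.6)
angle = atan(0.533333)
angle = 28.07 degrees

28.07


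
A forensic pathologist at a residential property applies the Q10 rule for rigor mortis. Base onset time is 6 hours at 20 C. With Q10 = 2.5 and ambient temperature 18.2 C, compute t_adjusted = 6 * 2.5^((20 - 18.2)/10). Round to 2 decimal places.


Rigor mortis time adjustment:
Exponent = (T_ref - T_actual) / 10 = (20 - 18.2) / 10 = 0.18
Q10 factor = 2.5^0.18 = 1.17931
t_adjusted = 6 * 1.17931 = 7.08 hours

7.08


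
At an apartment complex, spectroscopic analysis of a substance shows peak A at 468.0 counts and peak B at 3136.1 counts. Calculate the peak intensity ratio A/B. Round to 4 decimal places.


Spectral peak ratio:
Peak A = 468.0 counts
Peak B = 3136.1 counts
Ratio = 468.0 / 3136.1 = 0.1492

0.1492


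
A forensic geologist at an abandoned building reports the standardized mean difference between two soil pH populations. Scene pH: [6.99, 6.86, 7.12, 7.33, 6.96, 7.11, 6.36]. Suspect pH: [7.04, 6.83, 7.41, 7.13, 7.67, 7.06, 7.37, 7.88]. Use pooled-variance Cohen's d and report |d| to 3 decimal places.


Pooled-variance Cohen's d for soil pH comparison:
Scene mean = 48.73 / 7 = 6.961429
Suspect mean = 58.39 / 8 = 7.29875
Scene sample variance s_s^2 = 0.092648
Suspect sample variance s_c^2 = 0.123613
Pooled variance = ((n_s-1)*s_s^2 + (n_c-1)*s_c^2) / (n_s + n_c - 2) = 0.109321
Pooled SD = sqrt(0.109321) = 0.330637
Mean difference = -0.337321
|d| = |-0.337321| / 0.330637 = 1.020

1.020


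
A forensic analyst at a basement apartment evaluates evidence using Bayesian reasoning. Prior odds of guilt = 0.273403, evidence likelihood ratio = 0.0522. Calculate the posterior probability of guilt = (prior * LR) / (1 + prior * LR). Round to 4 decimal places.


Bayesian evidence evaluation:
Posterior odds = prior_odds * LR = 0.273403 * 0.0522 = 0.01427164
Posterior probability = posterior_odds / (1 + posterior_odds)
= 0.01427164 / (1 + 0.01427164)
= 0.01427164 / 1.01427164
= 0.0141

0.0141


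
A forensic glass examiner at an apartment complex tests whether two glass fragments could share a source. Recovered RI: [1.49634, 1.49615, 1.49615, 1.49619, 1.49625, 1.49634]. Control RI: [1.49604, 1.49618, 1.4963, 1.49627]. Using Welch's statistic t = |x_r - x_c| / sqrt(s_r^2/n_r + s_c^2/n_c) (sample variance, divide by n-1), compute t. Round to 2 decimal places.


Welch's t-criterion for glass RI comparison:
Recovered mean = sum / n_r = 8.97742 / 6 = 1.4962367
Control mean = sum / n_c = 5.98479 / 4 = 1.4961975
Recovered sample variance s_r^2 = 7.74667e-09
Control sample variance s_c^2 = 1.3625e-08
Welch SE (unpooled) = sqrt(s_r^2/n_r + s_c^2/n_c) = sqrt(1.29111e-09 + 3.40625e-09) = sqrt(4.69736e-09) = 6.85373e-05
|mean_r - mean_c| = 3.91667e-05
t = 3.91667e-05 / 6.85373e-05 = 0.57

0.57


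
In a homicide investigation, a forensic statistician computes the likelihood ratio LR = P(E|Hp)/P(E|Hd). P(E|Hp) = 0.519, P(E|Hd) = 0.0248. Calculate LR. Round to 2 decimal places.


Likelihood ratio calculation:
LR = P(E|Hp) / P(E|Hd)
LR = 0.519 / 0.0248
LR = 20.93

20.93


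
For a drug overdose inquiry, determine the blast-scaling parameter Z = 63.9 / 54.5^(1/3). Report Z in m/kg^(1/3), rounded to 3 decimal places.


Scaled distance calculation:
W^(1/3) = 54.5^(1/3) = 3.791393
Z = R / W^(1/3) = 63.9 / 3.791393
Z = 16.854 m/kg^(1/3)

16.854


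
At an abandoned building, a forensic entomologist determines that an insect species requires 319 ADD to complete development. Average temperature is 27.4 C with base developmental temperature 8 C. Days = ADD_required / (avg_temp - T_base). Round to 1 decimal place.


Insect development time:
Effective temperature = avg_temp - T_base = 27.4 - 8 = 19.4 C
Days = ADD / effective_temp = 319 / 19.4 = 16.4 days

16.4


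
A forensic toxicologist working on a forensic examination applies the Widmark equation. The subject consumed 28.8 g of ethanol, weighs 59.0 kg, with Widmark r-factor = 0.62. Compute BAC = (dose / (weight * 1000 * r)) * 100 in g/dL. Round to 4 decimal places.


Applying the Widmark formula:
BAC = (dose_g / (body_wt * 1000 * r)) * 100
Denominator = 59.0 * 1000 * 0.62 = 36580
BAC = (28.8 / 36580) * 100
BAC = 0.0787 g/dL

0.0787


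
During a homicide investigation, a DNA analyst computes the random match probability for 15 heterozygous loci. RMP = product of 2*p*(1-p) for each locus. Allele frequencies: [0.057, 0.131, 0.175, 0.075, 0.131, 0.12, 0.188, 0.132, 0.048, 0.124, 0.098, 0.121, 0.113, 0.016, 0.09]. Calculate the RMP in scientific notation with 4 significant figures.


Computing RMP for 15 loci:
Locus 1: 2 * 0.057 * 0.943 = 0.107502
Locus 2: 2 * 0.131 * 0.869 = 0.227678
Locus 3: 2 * 0.175 * 0.825 = 0.28875
Locus 4: 2 * 0.075 * 0.925 = 0.13875
Locus 5: 2 * 0.131 * 0.869 = 0.227678
Locus 6: 2 * 0.12 * 0.88 = 0.2112
Locus 7: 2 * 0.188 * 0.812 = 0.305312
Locus 8: 2 * 0.132 * 0.868 = 0.229152
Locus 9: 2 * 0.048 * 0.952 = 0.091392
Locus 10: 2 * 0.124 * 0.876 = 0.217248
Locus 11: 2 * 0.098 * 0.902 = 0.176792
Locus 12: 2 * 0.121 * 0.879 = 0.212718
Locus 13: 2 * 0.113 * 0.887 = 0.200462
Locus 14: 2 * 0.016 * 0.984 = 0.031488
Locus 15: 2 * 0.09 * 0.91 = 0.1638
RMP = 2.547e-12

2.547e-12


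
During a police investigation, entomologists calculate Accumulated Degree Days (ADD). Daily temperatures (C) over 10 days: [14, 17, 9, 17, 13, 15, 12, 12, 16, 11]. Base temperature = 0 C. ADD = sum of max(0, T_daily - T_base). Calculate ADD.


Computing ADD day by day:
Day 1: max(0, 14 - 0) = 14
Day 2: max(0, 17 - 0) = 17
Day 3: max(0, 9 - 0) = 9
Day 4: max(0, 17 - 0) = 17
Day 5: max(0, 13 - 0) = 13
Day 6: max(0, 15 - 0) = 15
Day 7: max(0, 12 - 0) = 12
Day 8: max(0, 12 - 0) = 12
Day 9: max(0, 16 - 0) = 16
Day 10: max(0, 11 - 0) = 11
Total ADD = 136

136


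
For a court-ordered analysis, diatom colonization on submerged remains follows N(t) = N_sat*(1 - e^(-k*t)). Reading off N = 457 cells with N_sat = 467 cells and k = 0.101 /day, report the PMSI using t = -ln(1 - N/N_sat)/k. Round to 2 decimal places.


PMSI from diatom colonization curve:
N / N_sat = 457 / 467 = 0.978587
1 - N/N_sat = 0.021413
ln(1 - N/N_sat) = -3.843757
t = -ln(1 - N/N_sat) / k = -(-3.843757) / 0.101 = 38.06 days

38.06


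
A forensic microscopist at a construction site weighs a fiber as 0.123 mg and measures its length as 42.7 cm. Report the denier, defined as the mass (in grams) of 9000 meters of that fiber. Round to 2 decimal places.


Denier calculation:
Mass in grams = 0.123 mg / 1000 = 0.000123 g
Length in meters = 42.7 cm / 100 = 0.427 m
Linear density = mass / length = 0.000123 / 0.427 = 0.00028806 g/m
Denier = (g/m) * 9000 = 0.00028806 * 9000 = 2.59

2.59


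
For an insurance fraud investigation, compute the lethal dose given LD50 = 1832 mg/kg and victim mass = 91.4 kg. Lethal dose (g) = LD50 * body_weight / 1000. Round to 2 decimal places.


Lethal dose calculation:
Lethal dose = LD50 * body_weight / 1000
= 1832 * 91.4 / 1000
= 167444.8 / 1000
= 167.44 g

167.44


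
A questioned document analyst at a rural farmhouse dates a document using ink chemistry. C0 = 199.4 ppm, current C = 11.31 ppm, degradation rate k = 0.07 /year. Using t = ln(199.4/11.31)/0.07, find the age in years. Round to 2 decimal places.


Document age estimation:
C0/C = 199.4 / 11.31 = 17.630416
ln(C0/C) = 2.869626
t = 2.869626 / 0.07 = 40.99 years

40.99


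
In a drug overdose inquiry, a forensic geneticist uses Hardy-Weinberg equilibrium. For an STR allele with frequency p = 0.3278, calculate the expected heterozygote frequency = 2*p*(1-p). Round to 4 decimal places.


Hardy-Weinberg heterozygote frequency:
q = 1 - p = 1 - 0.3278 = 0.6722
2pq = 2 * 0.3278 * 0.6722 = 0.4407

0.4407


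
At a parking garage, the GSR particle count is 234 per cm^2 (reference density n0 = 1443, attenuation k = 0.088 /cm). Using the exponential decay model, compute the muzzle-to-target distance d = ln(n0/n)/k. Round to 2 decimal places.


GSR distance calculation:
n0/n = 1443 / 234 = 6.166667
ln(n0/n) = 1.819158
d = 1.819158 / 0.088 = 20.67 cm

20.67


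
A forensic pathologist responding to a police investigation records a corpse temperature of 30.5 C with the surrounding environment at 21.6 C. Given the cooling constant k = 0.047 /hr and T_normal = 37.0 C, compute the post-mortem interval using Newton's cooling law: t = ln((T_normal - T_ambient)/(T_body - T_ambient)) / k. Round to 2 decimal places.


Using Newton's law of cooling:
t = ln((T_normal - T_ambient) / (T_body - T_ambient)) / k
T_normal - T_ambient = 15.4
T_body - T_ambient = 8.9
Ratio = 1.730337
ln(ratio) = 0.548316
t = 0.548316 / 0.047 = 11.67 hours

11.67


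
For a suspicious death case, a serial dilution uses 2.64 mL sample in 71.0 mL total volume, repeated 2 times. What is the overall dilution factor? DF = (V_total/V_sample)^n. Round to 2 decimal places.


Dilution factor calculation:
Single dilution = V_total / V_sample = 71.0 / 2.64 ≈ 26.893939
Number of dilutions = 2
Total DF = (71.0 / 2.64)^2 (full precision, rounded at the end) = 723.28

723.28


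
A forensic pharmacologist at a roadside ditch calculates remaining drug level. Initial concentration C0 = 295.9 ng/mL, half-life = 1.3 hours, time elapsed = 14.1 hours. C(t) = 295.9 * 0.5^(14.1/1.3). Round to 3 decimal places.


Drug concentration decay:
Number of half-lives = t / t_half = 14.1 / 1.3 = 10.846154
Decay factor = 0.5^10.846154 = 0.00054323
C(t) = 295.9 * 0.00054323 = 0.161 ng/mL

0.161


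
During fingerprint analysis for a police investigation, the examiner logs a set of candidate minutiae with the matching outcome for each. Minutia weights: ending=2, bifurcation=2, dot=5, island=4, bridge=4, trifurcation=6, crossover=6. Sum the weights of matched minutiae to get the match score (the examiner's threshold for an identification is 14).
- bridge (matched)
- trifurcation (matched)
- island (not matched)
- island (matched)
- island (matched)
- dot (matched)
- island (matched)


Weighted minutiae match score:
  bridge: matched, +4 (running total 4)
  trifurcation: matched, +6 (running total 10)
  island: not matched, +0
  island: matched, +4 (running total 14)
  island: matched, +4 (running total 18)
  dot: matched, +5 (running total 23)
  island: matched, +4 (running total 27)
Total score = 27
Threshold = 14; verdict = identification

27


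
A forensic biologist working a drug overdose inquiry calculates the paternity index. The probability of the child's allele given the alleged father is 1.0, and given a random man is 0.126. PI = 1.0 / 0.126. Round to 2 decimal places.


Paternity Index calculation:
PI = P(allele|father) / P(allele|random)
PI = 1.0 / 0.126
PI = 7.94

7.94


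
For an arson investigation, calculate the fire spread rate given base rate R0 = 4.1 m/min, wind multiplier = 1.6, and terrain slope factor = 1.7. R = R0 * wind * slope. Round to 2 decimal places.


Fire spread rate calculation:
R = R0 * wind_factor * slope_factor
= 4.1 * 1.6 * 1.7
= 6.56 * 1.7
= 11.15 m/min

11.15


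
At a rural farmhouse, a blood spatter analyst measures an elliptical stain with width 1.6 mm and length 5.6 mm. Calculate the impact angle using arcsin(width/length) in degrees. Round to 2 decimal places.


Blood spatter impact angle calculation:
width / length = 1.6 / 5.6 = 0.285714
angle = arcsin(0.285714)
angle = 16.60 degrees

16.60


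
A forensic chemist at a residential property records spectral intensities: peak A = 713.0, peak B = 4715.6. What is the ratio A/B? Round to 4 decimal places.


Spectral peak ratio:
Peak A = 713.0 counts
Peak B = 4715.6 counts
Ratio = 713.0 / 4715.6 = 0.1512

0.1512


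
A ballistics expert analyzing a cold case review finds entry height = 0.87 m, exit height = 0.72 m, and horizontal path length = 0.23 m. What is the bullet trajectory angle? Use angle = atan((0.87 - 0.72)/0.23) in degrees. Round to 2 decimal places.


Bullet trajectory angle:
Height difference = 0.87 - 0.72 = 0.15 m
angle = atan(0.15 / 0.23)
angle = atan(0.652174)
angle = 33.11 degrees

33.11


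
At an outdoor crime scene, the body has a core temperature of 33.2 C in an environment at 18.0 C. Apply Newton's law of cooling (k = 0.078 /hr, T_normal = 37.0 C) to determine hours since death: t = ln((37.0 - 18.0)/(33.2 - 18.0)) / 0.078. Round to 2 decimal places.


Using Newton's law of cooling:
t = ln((T_normal - T_ambient) / (T_body - T_ambient)) / k
T_normal - T_ambient = 19.0
T_body - T_ambient = 15.2
Ratio = 1.25
ln(ratio) = 0.223144
t = 0.223144 / 0.078 = 2.86 hours

2.86


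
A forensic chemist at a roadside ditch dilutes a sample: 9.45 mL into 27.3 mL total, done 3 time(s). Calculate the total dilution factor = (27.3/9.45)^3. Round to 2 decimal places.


Dilution factor calculation:
Single dilution = V_total / V_sample = 27.3 / 9.45 ≈ 2.888889
Number of dilutions = 3
Total DF = (27.3 / 9.45)^3 (full precision, rounded at the end) = 24.11

24.11


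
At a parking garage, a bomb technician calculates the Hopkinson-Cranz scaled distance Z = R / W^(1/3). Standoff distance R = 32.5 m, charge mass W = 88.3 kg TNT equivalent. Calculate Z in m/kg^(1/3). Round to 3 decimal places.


Scaled distance calculation:
W^(1/3) = 88.3^(1/3) = 4.453009
Z = R / W^(1/3) = 32.5 / 4.453009
Z = 7.298 m/kg^(1/3)

7.298


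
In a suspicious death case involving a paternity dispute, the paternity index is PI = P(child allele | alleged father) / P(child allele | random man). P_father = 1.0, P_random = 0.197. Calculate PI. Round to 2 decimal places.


Paternity Index calculation:
PI = P(allele|father) / P(allele|random)
PI = 1.0 / 0.197
PI = 5.08

5.08


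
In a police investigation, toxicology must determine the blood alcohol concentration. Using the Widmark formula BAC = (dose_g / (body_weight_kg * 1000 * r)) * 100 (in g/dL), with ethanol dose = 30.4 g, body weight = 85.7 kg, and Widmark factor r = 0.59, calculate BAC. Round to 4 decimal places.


Applying the Widmark formula:
BAC = (dose_g / (body_wt * 1000 * r)) * 100
Denominator = 85.7 * 1000 * 0.59 = 50563
BAC = (30.4 / 50563) * 100
BAC = 0.0601 g/dL

0.0601


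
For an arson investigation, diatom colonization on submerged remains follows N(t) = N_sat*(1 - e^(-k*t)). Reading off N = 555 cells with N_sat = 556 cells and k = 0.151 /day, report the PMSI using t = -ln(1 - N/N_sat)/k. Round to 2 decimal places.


PMSI from diatom colonization curve:
N / N_sat = 555 / 556 = 0.998201
1 - N/N_sat = 0.001799
ln(1 - N/N_sat) = -6.320524
t = -ln(1 - N/N_sat) / k = -(-6.320524) / 0.151 = 41.86 days

41.86
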